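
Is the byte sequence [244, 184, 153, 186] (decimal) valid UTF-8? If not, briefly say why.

invalid (encodes a value above U+10FFFF)

Leading byte 0xF4 = 11110100 → 4-byte form.
Payload = 0x13867A, which exceeds U+10FFFF, the maximum Unicode code point. (Leading bytes F5–FF, or F4 followed by ≥ 0x90, are invalid.)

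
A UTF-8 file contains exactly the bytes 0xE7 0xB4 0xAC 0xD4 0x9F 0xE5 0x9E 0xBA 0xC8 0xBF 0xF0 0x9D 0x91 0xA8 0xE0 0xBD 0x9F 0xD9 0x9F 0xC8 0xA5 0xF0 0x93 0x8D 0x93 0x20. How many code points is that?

Byte at offset 0: 0xE7 = 11100111 → 3-byte char (#1). Advance 3.
Byte at offset 3: 0xD4 = 11010100 → 2-byte char (#2). Advance 2.
Byte at offset 5: 0xE5 = 11100101 → 3-byte char (#3). Advance 3.
Byte at offset 8: 0xC8 = 11001000 → 2-byte char (#4). Advance 2.
Byte at offset 10: 0xF0 = 11110000 → 4-byte char (#5). Advance 4.
Byte at offset 14: 0xE0 = 11100000 → 3-byte char (#6). Advance 3.
Byte at offset 17: 0xD9 = 11011001 → 2-byte char (#7). Advance 2.
Byte at offset 19: 0xC8 = 11001000 → 2-byte char (#8). Advance 2.
Byte at offset 21: 0xF0 = 11110000 → 4-byte char (#9). Advance 4.
Byte at offset 25: 0x20 = 00100000 → 1-byte char (#10). Advance 1.
Reached end at offset 26 after 10 code points.

10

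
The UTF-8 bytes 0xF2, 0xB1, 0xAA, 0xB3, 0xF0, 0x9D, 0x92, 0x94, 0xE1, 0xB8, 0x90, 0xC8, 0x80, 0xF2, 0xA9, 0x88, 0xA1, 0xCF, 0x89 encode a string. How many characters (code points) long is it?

Byte at offset 0: 0xF2 = 11110010 → 4-byte char (#1). Advance 4.
Byte at offset 4: 0xF0 = 11110000 → 4-byte char (#2). Advance 4.
Byte at offset 8: 0xE1 = 11100001 → 3-byte char (#3). Advance 3.
Byte at offset 11: 0xC8 = 11001000 → 2-byte char (#4). Advance 2.
Byte at offset 13: 0xF2 = 11110010 → 4-byte char (#5). Advance 4.
Byte at offset 17: 0xCF = 11001111 → 2-byte char (#6). Advance 2.
Reached end at offset 19 after 6 code points.

6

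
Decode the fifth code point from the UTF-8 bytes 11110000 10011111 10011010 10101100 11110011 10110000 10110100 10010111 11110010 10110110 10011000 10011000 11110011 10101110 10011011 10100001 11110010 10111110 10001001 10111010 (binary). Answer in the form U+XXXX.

U+BE27A

Offset 0: leading byte 0xF0 = 11110000 → 4-byte char #1 = F0 9F 9A AC.
Offset 4: leading byte 0xF3 = 11110011 → 4-byte char #2 = F3 B0 B4 97.
Offset 8: leading byte 0xF2 = 11110010 → 4-byte char #3 = F2 B6 98 98.
Offset 12: leading byte 0xF3 = 11110011 → 4-byte char #4 = F3 AE 9B A1.
Offset 16: leading byte 0xF2 = 11110010 → 4-byte char #5 = F2 BE 89 BA.
Leading byte 0xF2 = 11110010 matches 11110xxx → 4-byte sequence.
Byte 1: 0xF2 = 11110010, payload 010 (3 bits).
Byte 2: 0xBE = 10111110 (10xxxxxx ✓), payload 111110.
Byte 3: 0x89 = 10001001 (10xxxxxx ✓), payload 001001.
Byte 4: 0xBA = 10111010 (10xxxxxx ✓), payload 111010.
Concatenate: 010111110001001111010 = 0xBE27A (21 bits → U+BE27A).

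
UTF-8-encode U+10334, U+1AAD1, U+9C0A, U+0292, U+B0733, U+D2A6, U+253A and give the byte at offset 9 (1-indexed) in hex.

1-indexed offset 9 is 0-indexed offset 8.
U+10334 → 4-byte form F0 90 8C B4 at offsets 0–3.
U+1AAD1 → 4-byte form F0 9A AB 91 at offsets 4–7.
U+9C0A → 3-byte form E9 B0 8A at offsets 8–10.
Offset 8 falls in char 3's range; it's byte 1 of E9 B0 8A = 0xE9.

0xE9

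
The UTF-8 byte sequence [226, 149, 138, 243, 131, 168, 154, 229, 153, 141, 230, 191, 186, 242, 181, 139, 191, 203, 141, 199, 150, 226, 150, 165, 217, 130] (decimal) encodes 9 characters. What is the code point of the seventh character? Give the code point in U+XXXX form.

U+01D6

Offset 0: leading byte 0xE2 = 11100010 → 3-byte char #1 = E2 95 8A.
Offset 3: leading byte 0xF3 = 11110011 → 4-byte char #2 = F3 83 A8 9A.
Offset 7: leading byte 0xE5 = 11100101 → 3-byte char #3 = E5 99 8D.
Offset 10: leading byte 0xE6 = 11100110 → 3-byte char #4 = E6 BF BA.
Offset 13: leading byte 0xF2 = 11110010 → 4-byte char #5 = F2 B5 8B BF.
Offset 17: leading byte 0xCB = 11001011 → 2-byte char #6 = CB 8D.
Offset 19: leading byte 0xC7 = 11000111 → 2-byte char #7 = C7 96.
Leading byte 0xC7 = 11000111 matches 110xxxxx → 2-byte sequence.
Byte 1: 0xC7 = 11000111, payload 00111 (5 bits).
Byte 2: 0x96 = 10010110 (10xxxxxx ✓), payload 010110.
Concatenate: 00111010110 = 0x1D6 (11 bits → U+01D6).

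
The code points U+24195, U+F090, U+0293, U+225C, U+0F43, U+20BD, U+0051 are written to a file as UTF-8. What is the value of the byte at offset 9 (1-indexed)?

1-indexed offset 9 is 0-indexed offset 8.
U+24195 → 4-byte form F0 A4 86 95 at offsets 0–3.
U+F090 → 3-byte form EF 82 90 at offsets 4–6.
U+0293 → 2-byte form CA 93 at offsets 7–8.
Offset 8 falls in char 3's range; it's byte 2 of CA 93 = 0x93.

0x93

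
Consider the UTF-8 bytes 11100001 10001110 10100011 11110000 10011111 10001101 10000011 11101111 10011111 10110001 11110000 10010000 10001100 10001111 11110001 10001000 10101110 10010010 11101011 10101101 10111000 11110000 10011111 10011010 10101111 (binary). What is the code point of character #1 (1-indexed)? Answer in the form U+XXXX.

U+13A3

Offset 0: leading byte 0xE1 = 11100001 → 3-byte char #1 = E1 8E A3.
Leading byte 0xE1 = 11100001 matches 1110xxxx → 3-byte sequence.
Byte 1: 0xE1 = 11100001, payload 0001 (4 bits).
Byte 2: 0x8E = 10001110 (10xxxxxx ✓), payload 001110.
Byte 3: 0xA3 = 10100011 (10xxxxxx ✓), payload 100011.
Concatenate: 0001001110100011 = 0x13A3 (16 bits → U+13A3).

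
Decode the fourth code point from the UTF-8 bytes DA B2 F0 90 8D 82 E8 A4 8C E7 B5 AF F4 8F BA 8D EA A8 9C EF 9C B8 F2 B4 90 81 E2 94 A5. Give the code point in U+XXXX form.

U+7D6F

Offset 0: leading byte 0xDA = 11011010 → 2-byte char #1 = DA B2.
Offset 2: leading byte 0xF0 = 11110000 → 4-byte char #2 = F0 90 8D 82.
Offset 6: leading byte 0xE8 = 11101000 → 3-byte char #3 = E8 A4 8C.
Offset 9: leading byte 0xE7 = 11100111 → 3-byte char #4 = E7 B5 AF.
Leading byte 0xE7 = 11100111 matches 1110xxxx → 3-byte sequence.
Byte 1: 0xE7 = 11100111, payload 0111 (4 bits).
Byte 2: 0xB5 = 10110101 (10xxxxxx ✓), payload 110101.
Byte 3: 0xAF = 10101111 (10xxxxxx ✓), payload 101111.
Concatenate: 0111110101101111 = 0x7D6F (16 bits → U+7D6F).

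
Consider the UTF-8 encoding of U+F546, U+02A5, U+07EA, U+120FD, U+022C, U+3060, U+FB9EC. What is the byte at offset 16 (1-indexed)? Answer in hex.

0xA0

1-indexed offset 16 is 0-indexed offset 15.
U+F546 → 3-byte form EF 95 86 at offsets 0–2.
U+02A5 → 2-byte form CA A5 at offsets 3–4.
U+07EA → 2-byte form DF AA at offsets 5–6.
U+120FD → 4-byte form F0 92 83 BD at offsets 7–10.
U+022C → 2-byte form C8 AC at offsets 11–12.
U+3060 → 3-byte form E3 81 A0 at offsets 13–15.
Offset 15 falls in char 6's range; it's byte 3 of E3 81 A0 = 0xA0.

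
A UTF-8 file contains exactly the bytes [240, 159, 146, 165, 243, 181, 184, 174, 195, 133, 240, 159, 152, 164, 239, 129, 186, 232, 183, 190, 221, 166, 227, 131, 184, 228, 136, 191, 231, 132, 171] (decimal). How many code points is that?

Byte at offset 0: 0xF0 = 11110000 → 4-byte char (#1). Advance 4.
Byte at offset 4: 0xF3 = 11110011 → 4-byte char (#2). Advance 4.
Byte at offset 8: 0xC3 = 11000011 → 2-byte char (#3). Advance 2.
Byte at offset 10: 0xF0 = 11110000 → 4-byte char (#4). Advance 4.
Byte at offset 14: 0xEF = 11101111 → 3-byte char (#5). Advance 3.
Byte at offset 17: 0xE8 = 11101000 → 3-byte char (#6). Advance 3.
Byte at offset 20: 0xDD = 11011101 → 2-byte char (#7). Advance 2.
Byte at offset 22: 0xE3 = 11100011 → 3-byte char (#8). Advance 3.
Byte at offset 25: 0xE4 = 11100100 → 3-byte char (#9). Advance 3.
Byte at offset 28: 0xE7 = 11100111 → 3-byte char (#10). Advance 3.
Reached end at offset 31 after 10 code points.

10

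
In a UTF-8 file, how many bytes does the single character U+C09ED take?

U+C09ED = 0xC09ED. UTF-8 uses 1 byte below 0x80, 2 below 0x800, 3 below 0x10000, 4 up to 0x10FFFF. 0xC09ED is in U+10000–U+10FFFF → 4 bytes.

4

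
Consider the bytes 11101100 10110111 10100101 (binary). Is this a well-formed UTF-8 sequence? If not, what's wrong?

Leading byte 0xEC = 11101100 → 3-byte form.
Continuation bytes 0xB7=10110111, 0xA5=10100101 all match 10xxxxxx.
Decoded value 0xCDE5 is ≥ 0x800 (shortest form) and not a surrogate.

valid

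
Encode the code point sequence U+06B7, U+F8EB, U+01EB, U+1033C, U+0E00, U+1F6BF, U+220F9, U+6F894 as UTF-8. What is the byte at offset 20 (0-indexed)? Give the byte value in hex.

U+06B7 → 2-byte form DA B7 at offsets 0–1.
U+F8EB → 3-byte form EF A3 AB at offsets 2–4.
U+01EB → 2-byte form C7 AB at offsets 5–6.
U+1033C → 4-byte form F0 90 8C BC at offsets 7–10.
U+0E00 → 3-byte form E0 B8 80 at offsets 11–13.
U+1F6BF → 4-byte form F0 9F 9A BF at offsets 14–17.
U+220F9 → 4-byte form F0 A2 83 B9 at offsets 18–21.
Offset 20 falls in char 7's range; it's byte 3 of F0 A2 83 B9 = 0x83.

0x83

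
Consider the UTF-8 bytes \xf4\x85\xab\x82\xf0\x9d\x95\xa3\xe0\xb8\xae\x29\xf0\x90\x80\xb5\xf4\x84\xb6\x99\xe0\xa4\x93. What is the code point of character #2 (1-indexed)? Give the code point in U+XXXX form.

Offset 0: leading byte 0xF4 = 11110100 → 4-byte char #1 = F4 85 AB 82.
Offset 4: leading byte 0xF0 = 11110000 → 4-byte char #2 = F0 9D 95 A3.
Leading byte 0xF0 = 11110000 matches 11110xxx → 4-byte sequence.
Byte 1: 0xF0 = 11110000, payload 000 (3 bits).
Byte 2: 0x9D = 10011101 (10xxxxxx ✓), payload 011101.
Byte 3: 0x95 = 10010101 (10xxxxxx ✓), payload 010101.
Byte 4: 0xA3 = 10100011 (10xxxxxx ✓), payload 100011.
Concatenate: 000011101010101100011 = 0x1D563 (21 bits → U+1D563).

U+1D563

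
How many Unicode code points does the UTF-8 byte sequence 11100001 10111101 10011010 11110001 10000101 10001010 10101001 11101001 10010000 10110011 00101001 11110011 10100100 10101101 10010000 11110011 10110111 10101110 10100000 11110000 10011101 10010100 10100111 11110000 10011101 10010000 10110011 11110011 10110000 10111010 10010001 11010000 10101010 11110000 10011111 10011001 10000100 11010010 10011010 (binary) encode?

Byte at offset 0: 0xE1 = 11100001 → 3-byte char (#1). Advance 3.
Byte at offset 3: 0xF1 = 11110001 → 4-byte char (#2). Advance 4.
Byte at offset 7: 0xE9 = 11101001 → 3-byte char (#3). Advance 3.
Byte at offset 10: 0x29 = 00101001 → 1-byte char (#4). Advance 1.
Byte at offset 11: 0xF3 = 11110011 → 4-byte char (#5). Advance 4.
Byte at offset 15: 0xF3 = 11110011 → 4-byte char (#6). Advance 4.
Byte at offset 19: 0xF0 = 11110000 → 4-byte char (#7). Advance 4.
Byte at offset 23: 0xF0 = 11110000 → 4-byte char (#8). Advance 4.
Byte at offset 27: 0xF3 = 11110011 → 4-byte char (#9). Advance 4.
Byte at offset 31: 0xD0 = 11010000 → 2-byte char (#10). Advance 2.
Byte at offset 33: 0xF0 = 11110000 → 4-byte char (#11). Advance 4.
Byte at offset 37: 0xD2 = 11010010 → 2-byte char (#12). Advance 2.
Reached end at offset 39 after 12 code points.

12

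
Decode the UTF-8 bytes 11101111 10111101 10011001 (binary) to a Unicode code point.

Leading byte 0xEF = 11101111 matches 1110xxxx → 3-byte sequence.
Byte 1: 0xEF = 11101111, payload 1111 (4 bits).
Byte 2: 0xBD = 10111101 (10xxxxxx ✓), payload 111101.
Byte 3: 0x99 = 10011001 (10xxxxxx ✓), payload 011001.
Concatenate: 1111111101011001 = 0xFF59 (16 bits → U+FF59).

U+FF59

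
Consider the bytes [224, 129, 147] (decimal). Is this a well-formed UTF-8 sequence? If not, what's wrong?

Leading byte 0xE0 = 11100000 → 3-byte form.
Continuation bytes all match 10xxxxxx. Payload decodes to 0x53.
But 0x53 < 0x800, the minimum for a 3-byte sequence — this is an overlong encoding.

invalid (overlong encoding)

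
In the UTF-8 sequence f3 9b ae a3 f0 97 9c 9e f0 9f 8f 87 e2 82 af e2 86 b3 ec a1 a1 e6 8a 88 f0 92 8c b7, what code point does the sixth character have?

U+C861

Offset 0: leading byte 0xF3 = 11110011 → 4-byte char #1 = F3 9B AE A3.
Offset 4: leading byte 0xF0 = 11110000 → 4-byte char #2 = F0 97 9C 9E.
Offset 8: leading byte 0xF0 = 11110000 → 4-byte char #3 = F0 9F 8F 87.
Offset 12: leading byte 0xE2 = 11100010 → 3-byte char #4 = E2 82 AF.
Offset 15: leading byte 0xE2 = 11100010 → 3-byte char #5 = E2 86 B3.
Offset 18: leading byte 0xEC = 11101100 → 3-byte char #6 = EC A1 A1.
Leading byte 0xEC = 11101100 matches 1110xxxx → 3-byte sequence.
Byte 1: 0xEC = 11101100, payload 1100 (4 bits).
Byte 2: 0xA1 = 10100001 (10xxxxxx ✓), payload 100001.
Byte 3: 0xA1 = 10100001 (10xxxxxx ✓), payload 100001.
Concatenate: 1100100001100001 = 0xC861 (16 bits → U+C861).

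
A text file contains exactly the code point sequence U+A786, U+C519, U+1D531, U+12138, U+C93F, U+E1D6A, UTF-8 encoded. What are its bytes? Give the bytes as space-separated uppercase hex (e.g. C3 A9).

U+A786: 3-byte form → EA 9E 86.
U+C519: 3-byte form → EC 94 99.
U+1D531: 4-byte form → F0 9D 94 B1.
U+12138: 4-byte form → F0 92 84 B8.
U+C93F: 3-byte form → EC A4 BF.
U+E1D6A: 4-byte form → F3 A1 B5 AA.
Concatenated (21 bytes): EA 9E 86 EC 94 99 F0 9D 94 B1 F0 92 84 B8 EC A4 BF F3 A1 B5 AA.

EA 9E 86 EC 94 99 F0 9D 94 B1 F0 92 84 B8 EC A4 BF F3 A1 B5 AA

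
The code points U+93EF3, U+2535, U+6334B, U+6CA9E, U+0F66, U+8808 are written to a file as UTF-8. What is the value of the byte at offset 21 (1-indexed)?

1-indexed offset 21 is 0-indexed offset 20.
U+93EF3 → 4-byte form F2 93 BB B3 at offsets 0–3.
U+2535 → 3-byte form E2 94 B5 at offsets 4–6.
U+6334B → 4-byte form F1 A3 8D 8B at offsets 7–10.
U+6CA9E → 4-byte form F1 AC AA 9E at offsets 11–14.
U+0F66 → 3-byte form E0 BD A6 at offsets 15–17.
U+8808 → 3-byte form E8 A0 88 at offsets 18–20.
Offset 20 falls in char 6's range; it's byte 3 of E8 A0 88 = 0x88.

0x88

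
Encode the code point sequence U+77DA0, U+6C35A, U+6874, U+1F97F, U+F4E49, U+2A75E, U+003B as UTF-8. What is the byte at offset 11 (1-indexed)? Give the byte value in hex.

0xB4

1-indexed offset 11 is 0-indexed offset 10.
U+77DA0 → 4-byte form F1 B7 B6 A0 at offsets 0–3.
U+6C35A → 4-byte form F1 AC 8D 9A at offsets 4–7.
U+6874 → 3-byte form E6 A1 B4 at offsets 8–10.
Offset 10 falls in char 3's range; it's byte 3 of E6 A1 B4 = 0xB4.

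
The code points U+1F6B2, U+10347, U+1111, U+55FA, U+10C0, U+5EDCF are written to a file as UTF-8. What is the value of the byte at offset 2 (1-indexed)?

0x9F

1-indexed offset 2 is 0-indexed offset 1.
U+1F6B2 → 4-byte form F0 9F 9A B2 at offsets 0–3.
Offset 1 falls in char 1's range; it's byte 2 of F0 9F 9A B2 = 0x9F.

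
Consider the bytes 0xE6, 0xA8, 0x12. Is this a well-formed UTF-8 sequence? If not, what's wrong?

invalid (non-continuation byte where continuation expected)

Leading byte 0xE6 = 11100110 → 3-byte form.
Byte 3 is 0x12 = 00010010, which is not 10xxxxxx — expected a continuation byte.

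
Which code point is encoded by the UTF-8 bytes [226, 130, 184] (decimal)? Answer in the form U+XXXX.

Leading byte 0xE2 = 11100010 matches 1110xxxx → 3-byte sequence.
Byte 1: 0xE2 = 11100010, payload 0010 (4 bits).
Byte 2: 0x82 = 10000010 (10xxxxxx ✓), payload 000010.
Byte 3: 0xB8 = 10111000 (10xxxxxx ✓), payload 111000.
Concatenate: 0010000010111000 = 0x20B8 (16 bits → U+20B8).

U+20B8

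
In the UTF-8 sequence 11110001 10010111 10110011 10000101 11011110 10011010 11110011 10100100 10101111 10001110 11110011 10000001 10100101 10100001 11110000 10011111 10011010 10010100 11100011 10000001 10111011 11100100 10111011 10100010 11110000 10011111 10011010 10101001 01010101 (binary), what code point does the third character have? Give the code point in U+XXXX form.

Offset 0: leading byte 0xF1 = 11110001 → 4-byte char #1 = F1 97 B3 85.
Offset 4: leading byte 0xDE = 11011110 → 2-byte char #2 = DE 9A.
Offset 6: leading byte 0xF3 = 11110011 → 4-byte char #3 = F3 A4 AF 8E.
Leading byte 0xF3 = 11110011 matches 11110xxx → 4-byte sequence.
Byte 1: 0xF3 = 11110011, payload 011 (3 bits).
Byte 2: 0xA4 = 10100100 (10xxxxxx ✓), payload 100100.
Byte 3: 0xAF = 10101111 (10xxxxxx ✓), payload 101111.
Byte 4: 0x8E = 10001110 (10xxxxxx ✓), payload 001110.
Concatenate: 011100100101111001110 = 0xE4BCE (21 bits → U+E4BCE).

U+E4BCE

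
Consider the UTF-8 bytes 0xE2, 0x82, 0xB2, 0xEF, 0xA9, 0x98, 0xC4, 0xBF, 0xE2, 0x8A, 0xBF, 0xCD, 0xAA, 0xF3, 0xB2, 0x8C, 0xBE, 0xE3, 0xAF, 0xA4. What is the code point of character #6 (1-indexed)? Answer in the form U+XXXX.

Offset 0: leading byte 0xE2 = 11100010 → 3-byte char #1 = E2 82 B2.
Offset 3: leading byte 0xEF = 11101111 → 3-byte char #2 = EF A9 98.
Offset 6: leading byte 0xC4 = 11000100 → 2-byte char #3 = C4 BF.
Offset 8: leading byte 0xE2 = 11100010 → 3-byte char #4 = E2 8A BF.
Offset 11: leading byte 0xCD = 11001101 → 2-byte char #5 = CD AA.
Offset 13: leading byte 0xF3 = 11110011 → 4-byte char #6 = F3 B2 8C BE.
Leading byte 0xF3 = 11110011 matches 11110xxx → 4-byte sequence.
Byte 1: 0xF3 = 11110011, payload 011 (3 bits).
Byte 2: 0xB2 = 10110010 (10xxxxxx ✓), payload 110010.
Byte 3: 0x8C = 10001100 (10xxxxxx ✓), payload 001100.
Byte 4: 0xBE = 10111110 (10xxxxxx ✓), payload 111110.
Concatenate: 011110010001100111110 = 0xF233E (21 bits → U+F233E).

U+F233E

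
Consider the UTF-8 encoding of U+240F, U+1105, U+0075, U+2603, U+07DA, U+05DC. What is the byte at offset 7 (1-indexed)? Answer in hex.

1-indexed offset 7 is 0-indexed offset 6.
U+240F → 3-byte form E2 90 8F at offsets 0–2.
U+1105 → 3-byte form E1 84 85 at offsets 3–5.
U+0075 → 1-byte form 75 at offsets 6–6.
Offset 6 falls in char 3's range; it's byte 1 of 75 = 0x75.

0x75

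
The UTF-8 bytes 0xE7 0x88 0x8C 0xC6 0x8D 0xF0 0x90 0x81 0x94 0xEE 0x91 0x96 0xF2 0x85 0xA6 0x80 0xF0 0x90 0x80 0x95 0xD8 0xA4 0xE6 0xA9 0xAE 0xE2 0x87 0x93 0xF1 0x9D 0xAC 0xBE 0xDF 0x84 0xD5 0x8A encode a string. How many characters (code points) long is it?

Byte at offset 0: 0xE7 = 11100111 → 3-byte char (#1). Advance 3.
Byte at offset 3: 0xC6 = 11000110 → 2-byte char (#2). Advance 2.
Byte at offset 5: 0xF0 = 11110000 → 4-byte char (#3). Advance 4.
Byte at offset 9: 0xEE = 11101110 → 3-byte char (#4). Advance 3.
Byte at offset 12: 0xF2 = 11110010 → 4-byte char (#5). Advance 4.
Byte at offset 16: 0xF0 = 11110000 → 4-byte char (#6). Advance 4.
Byte at offset 20: 0xD8 = 11011000 → 2-byte char (#7). Advance 2.
Byte at offset 22: 0xE6 = 11100110 → 3-byte char (#8). Advance 3.
Byte at offset 25: 0xE2 = 11100010 → 3-byte char (#9). Advance 3.
Byte at offset 28: 0xF1 = 11110001 → 4-byte char (#10). Advance 4.
Byte at offset 32: 0xDF = 11011111 → 2-byte char (#11). Advance 2.
Byte at offset 34: 0xD5 = 11010101 → 2-byte char (#12). Advance 2.
Reached end at offset 36 after 12 code points.

12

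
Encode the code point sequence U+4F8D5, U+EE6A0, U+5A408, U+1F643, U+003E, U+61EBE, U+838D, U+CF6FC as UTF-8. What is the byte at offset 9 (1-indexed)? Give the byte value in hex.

0xF1

1-indexed offset 9 is 0-indexed offset 8.
U+4F8D5 → 4-byte form F1 8F A3 95 at offsets 0–3.
U+EE6A0 → 4-byte form F3 AE 9A A0 at offsets 4–7.
U+5A408 → 4-byte form F1 9A 90 88 at offsets 8–11.
Offset 8 falls in char 3's range; it's byte 1 of F1 9A 90 88 = 0xF1.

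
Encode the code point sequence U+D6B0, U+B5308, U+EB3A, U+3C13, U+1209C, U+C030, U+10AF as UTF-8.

ED 9A B0 F2 B5 8C 88 EE AC BA E3 B0 93 F0 92 82 9C EC 80 B0 E1 82 AF

U+D6B0: 3-byte form → ED 9A B0.
U+B5308: 4-byte form → F2 B5 8C 88.
U+EB3A: 3-byte form → EE AC BA.
U+3C13: 3-byte form → E3 B0 93.
U+1209C: 4-byte form → F0 92 82 9C.
U+C030: 3-byte form → EC 80 B0.
U+10AF: 3-byte form → E1 82 AF.
Concatenated (23 bytes): ED 9A B0 F2 B5 8C 88 EE AC BA E3 B0 93 F0 92 82 9C EC 80 B0 E1 82 AF.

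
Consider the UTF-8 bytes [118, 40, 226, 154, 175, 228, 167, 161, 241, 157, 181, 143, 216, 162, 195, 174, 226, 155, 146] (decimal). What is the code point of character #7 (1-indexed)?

Offset 0: leading byte 0x76 = 01110110 → 1-byte char #1 = 76.
Offset 1: leading byte 0x28 = 00101000 → 1-byte char #2 = 28.
Offset 2: leading byte 0xE2 = 11100010 → 3-byte char #3 = E2 9A AF.
Offset 5: leading byte 0xE4 = 11100100 → 3-byte char #4 = E4 A7 A1.
Offset 8: leading byte 0xF1 = 11110001 → 4-byte char #5 = F1 9D B5 8F.
Offset 12: leading byte 0xD8 = 11011000 → 2-byte char #6 = D8 A2.
Offset 14: leading byte 0xC3 = 11000011 → 2-byte char #7 = C3 AE.
Leading byte 0xC3 = 11000011 matches 110xxxxx → 2-byte sequence.
Byte 1: 0xC3 = 11000011, payload 00011 (5 bits).
Byte 2: 0xAE = 10101110 (10xxxxxx ✓), payload 101110.
Concatenate: 00011101110 = 0xEE (11 bits → U+00EE).

U+00EE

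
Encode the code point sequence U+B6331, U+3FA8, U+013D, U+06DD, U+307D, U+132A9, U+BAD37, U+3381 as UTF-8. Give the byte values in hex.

F2 B6 8C B1 E3 BE A8 C4 BD DB 9D E3 81 BD F0 93 8A A9 F2 BA B4 B7 E3 8E 81

U+B6331: 4-byte form → F2 B6 8C B1.
U+3FA8: 3-byte form → E3 BE A8.
U+013D: 2-byte form → C4 BD.
U+06DD: 2-byte form → DB 9D.
U+307D: 3-byte form → E3 81 BD.
U+132A9: 4-byte form → F0 93 8A A9.
U+BAD37: 4-byte form → F2 BA B4 B7.
U+3381: 3-byte form → E3 8E 81.
Concatenated (25 bytes): F2 B6 8C B1 E3 BE A8 C4 BD DB 9D E3 81 BD F0 93 8A A9 F2 BA B4 B7 E3 8E 81.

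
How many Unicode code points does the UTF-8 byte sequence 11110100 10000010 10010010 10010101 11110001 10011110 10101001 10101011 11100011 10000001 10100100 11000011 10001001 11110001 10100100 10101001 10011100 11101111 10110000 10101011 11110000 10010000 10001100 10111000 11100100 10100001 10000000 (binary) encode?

Byte at offset 0: 0xF4 = 11110100 → 4-byte char (#1). Advance 4.
Byte at offset 4: 0xF1 = 11110001 → 4-byte char (#2). Advance 4.
Byte at offset 8: 0xE3 = 11100011 → 3-byte char (#3). Advance 3.
Byte at offset 11: 0xC3 = 11000011 → 2-byte char (#4). Advance 2.
Byte at offset 13: 0xF1 = 11110001 → 4-byte char (#5). Advance 4.
Byte at offset 17: 0xEF = 11101111 → 3-byte char (#6). Advance 3.
Byte at offset 20: 0xF0 = 11110000 → 4-byte char (#7). Advance 4.
Byte at offset 24: 0xE4 = 11100100 → 3-byte char (#8). Advance 3.
Reached end at offset 27 after 8 code points.

8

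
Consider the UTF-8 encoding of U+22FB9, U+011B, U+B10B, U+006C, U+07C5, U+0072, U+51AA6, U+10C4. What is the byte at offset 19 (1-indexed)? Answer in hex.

1-indexed offset 19 is 0-indexed offset 18.
U+22FB9 → 4-byte form F0 A2 BE B9 at offsets 0–3.
U+011B → 2-byte form C4 9B at offsets 4–5.
U+B10B → 3-byte form EB 84 8B at offsets 6–8.
U+006C → 1-byte form 6C at offsets 9–9.
U+07C5 → 2-byte form DF 85 at offsets 10–11.
U+0072 → 1-byte form 72 at offsets 12–12.
U+51AA6 → 4-byte form F1 91 AA A6 at offsets 13–16.
U+10C4 → 3-byte form E1 83 84 at offsets 17–19.
Offset 18 falls in char 8's range; it's byte 2 of E1 83 84 = 0x83.

0x83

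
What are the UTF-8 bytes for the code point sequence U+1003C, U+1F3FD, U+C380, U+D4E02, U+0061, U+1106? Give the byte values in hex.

U+1003C: 4-byte form → F0 90 80 BC.
U+1F3FD: 4-byte form → F0 9F 8F BD.
U+C380: 3-byte form → EC 8E 80.
U+D4E02: 4-byte form → F3 94 B8 82.
U+0061: 1-byte form → 61.
U+1106: 3-byte form → E1 84 86.
Concatenated (19 bytes): F0 90 80 BC F0 9F 8F BD EC 8E 80 F3 94 B8 82 61 E1 84 86.

F0 90 80 BC F0 9F 8F BD EC 8E 80 F3 94 B8 82 61 E1 84 86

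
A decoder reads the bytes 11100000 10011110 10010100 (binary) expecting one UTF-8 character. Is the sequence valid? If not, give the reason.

invalid (overlong encoding)

Leading byte 0xE0 = 11100000 → 3-byte form.
Continuation bytes all match 10xxxxxx. Payload decodes to 0x794.
But 0x794 < 0x800, the minimum for a 3-byte sequence — this is an overlong encoding.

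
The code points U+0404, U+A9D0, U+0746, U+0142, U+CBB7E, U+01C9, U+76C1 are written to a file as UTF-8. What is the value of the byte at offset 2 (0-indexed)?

0xEA

U+0404 → 2-byte form D0 84 at offsets 0–1.
U+A9D0 → 3-byte form EA A7 90 at offsets 2–4.
Offset 2 falls in char 2's range; it's byte 1 of EA A7 90 = 0xEA.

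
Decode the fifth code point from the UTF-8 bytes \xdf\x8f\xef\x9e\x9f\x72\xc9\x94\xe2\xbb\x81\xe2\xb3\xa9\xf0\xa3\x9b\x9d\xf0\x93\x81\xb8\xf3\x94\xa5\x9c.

U+2EC1

Offset 0: leading byte 0xDF = 11011111 → 2-byte char #1 = DF 8F.
Offset 2: leading byte 0xEF = 11101111 → 3-byte char #2 = EF 9E 9F.
Offset 5: leading byte 0x72 = 01110010 → 1-byte char #3 = 72.
Offset 6: leading byte 0xC9 = 11001001 → 2-byte char #4 = C9 94.
Offset 8: leading byte 0xE2 = 11100010 → 3-byte char #5 = E2 BB 81.
Leading byte 0xE2 = 11100010 matches 1110xxxx → 3-byte sequence.
Byte 1: 0xE2 = 11100010, payload 0010 (4 bits).
Byte 2: 0xBB = 10111011 (10xxxxxx ✓), payload 111011.
Byte 3: 0x81 = 10000001 (10xxxxxx ✓), payload 000001.
Concatenate: 0010111011000001 = 0x2EC1 (16 bits → U+2EC1).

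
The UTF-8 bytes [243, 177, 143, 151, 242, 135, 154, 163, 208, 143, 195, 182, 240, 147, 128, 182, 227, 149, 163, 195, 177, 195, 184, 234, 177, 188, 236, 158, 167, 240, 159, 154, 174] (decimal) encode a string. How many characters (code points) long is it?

11

Byte at offset 0: 0xF3 = 11110011 → 4-byte char (#1). Advance 4.
Byte at offset 4: 0xF2 = 11110010 → 4-byte char (#2). Advance 4.
Byte at offset 8: 0xD0 = 11010000 → 2-byte char (#3). Advance 2.
Byte at offset 10: 0xC3 = 11000011 → 2-byte char (#4). Advance 2.
Byte at offset 12: 0xF0 = 11110000 → 4-byte char (#5). Advance 4.
Byte at offset 16: 0xE3 = 11100011 → 3-byte char (#6). Advance 3.
Byte at offset 19: 0xC3 = 11000011 → 2-byte char (#7). Advance 2.
Byte at offset 21: 0xC3 = 11000011 → 2-byte char (#8). Advance 2.
Byte at offset 23: 0xEA = 11101010 → 3-byte char (#9). Advance 3.
Byte at offset 26: 0xEC = 11101100 → 3-byte char (#10). Advance 3.
Byte at offset 29: 0xF0 = 11110000 → 4-byte char (#11). Advance 4.
Reached end at offset 33 after 11 code points.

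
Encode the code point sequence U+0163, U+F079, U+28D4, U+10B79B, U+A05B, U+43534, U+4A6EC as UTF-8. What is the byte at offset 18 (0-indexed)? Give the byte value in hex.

U+0163 → 2-byte form C5 A3 at offsets 0–1.
U+F079 → 3-byte form EF 81 B9 at offsets 2–4.
U+28D4 → 3-byte form E2 A3 94 at offsets 5–7.
U+10B79B → 4-byte form F4 8B 9E 9B at offsets 8–11.
U+A05B → 3-byte form EA 81 9B at offsets 12–14.
U+43534 → 4-byte form F1 83 94 B4 at offsets 15–18.
Offset 18 falls in char 6's range; it's byte 4 of F1 83 94 B4 = 0xB4.

0xB4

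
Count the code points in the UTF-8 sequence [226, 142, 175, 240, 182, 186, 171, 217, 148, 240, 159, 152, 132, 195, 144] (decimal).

Byte at offset 0: 0xE2 = 11100010 → 3-byte char (#1). Advance 3.
Byte at offset 3: 0xF0 = 11110000 → 4-byte char (#2). Advance 4.
Byte at offset 7: 0xD9 = 11011001 → 2-byte char (#3). Advance 2.
Byte at offset 9: 0xF0 = 11110000 → 4-byte char (#4). Advance 4.
Byte at offset 13: 0xC3 = 11000011 → 2-byte char (#5). Advance 2.
Reached end at offset 15 after 5 code points.

5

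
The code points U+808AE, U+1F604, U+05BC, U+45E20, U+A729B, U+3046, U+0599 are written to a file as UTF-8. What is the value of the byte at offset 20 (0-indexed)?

U+808AE → 4-byte form F2 80 A2 AE at offsets 0–3.
U+1F604 → 4-byte form F0 9F 98 84 at offsets 4–7.
U+05BC → 2-byte form D6 BC at offsets 8–9.
U+45E20 → 4-byte form F1 85 B8 A0 at offsets 10–13.
U+A729B → 4-byte form F2 A7 8A 9B at offsets 14–17.
U+3046 → 3-byte form E3 81 86 at offsets 18–20.
Offset 20 falls in char 6's range; it's byte 3 of E3 81 86 = 0x86.

0x86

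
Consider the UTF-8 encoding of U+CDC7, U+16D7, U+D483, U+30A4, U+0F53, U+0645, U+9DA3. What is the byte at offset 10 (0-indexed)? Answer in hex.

0x82

U+CDC7 → 3-byte form EC B7 87 at offsets 0–2.
U+16D7 → 3-byte form E1 9B 97 at offsets 3–5.
U+D483 → 3-byte form ED 92 83 at offsets 6–8.
U+30A4 → 3-byte form E3 82 A4 at offsets 9–11.
Offset 10 falls in char 4's range; it's byte 2 of E3 82 A4 = 0x82.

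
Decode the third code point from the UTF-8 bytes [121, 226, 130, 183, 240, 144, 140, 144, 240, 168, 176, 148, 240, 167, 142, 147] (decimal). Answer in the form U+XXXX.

Offset 0: leading byte 0x79 = 01111001 → 1-byte char #1 = 79.
Offset 1: leading byte 0xE2 = 11100010 → 3-byte char #2 = E2 82 B7.
Offset 4: leading byte 0xF0 = 11110000 → 4-byte char #3 = F0 90 8C 90.
Leading byte 0xF0 = 11110000 matches 11110xxx → 4-byte sequence.
Byte 1: 0xF0 = 11110000, payload 000 (3 bits).
Byte 2: 0x90 = 10010000 (10xxxxxx ✓), payload 010000.
Byte 3: 0x8C = 10001100 (10xxxxxx ✓), payload 001100.
Byte 4: 0x90 = 10010000 (10xxxxxx ✓), payload 010000.
Concatenate: 000010000001100010000 = 0x10310 (21 bits → U+10310).

U+10310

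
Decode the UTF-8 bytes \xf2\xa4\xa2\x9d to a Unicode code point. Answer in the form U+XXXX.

Leading byte 0xF2 = 11110010 matches 11110xxx → 4-byte sequence.
Byte 1: 0xF2 = 11110010, payload 010 (3 bits).
Byte 2: 0xA4 = 10100100 (10xxxxxx ✓), payload 100100.
Byte 3: 0xA2 = 10100010 (10xxxxxx ✓), payload 100010.
Byte 4: 0x9D = 10011101 (10xxxxxx ✓), payload 011101.
Concatenate: 010100100100010011101 = 0xA489D (21 bits → U+A489D).

U+A489D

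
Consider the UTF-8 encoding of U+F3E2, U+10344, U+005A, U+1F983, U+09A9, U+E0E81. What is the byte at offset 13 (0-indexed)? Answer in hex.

U+F3E2 → 3-byte form EF 8F A2 at offsets 0–2.
U+10344 → 4-byte form F0 90 8D 84 at offsets 3–6.
U+005A → 1-byte form 5A at offsets 7–7.
U+1F983 → 4-byte form F0 9F A6 83 at offsets 8–11.
U+09A9 → 3-byte form E0 A6 A9 at offsets 12–14.
Offset 13 falls in char 5's range; it's byte 2 of E0 A6 A9 = 0xA6.

0xA6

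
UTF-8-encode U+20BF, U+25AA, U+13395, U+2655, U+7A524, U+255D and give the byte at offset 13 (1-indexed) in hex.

1-indexed offset 13 is 0-indexed offset 12.
U+20BF → 3-byte form E2 82 BF at offsets 0–2.
U+25AA → 3-byte form E2 96 AA at offsets 3–5.
U+13395 → 4-byte form F0 93 8E 95 at offsets 6–9.
U+2655 → 3-byte form E2 99 95 at offsets 10–12.
Offset 12 falls in char 4's range; it's byte 3 of E2 99 95 = 0x95.

0x95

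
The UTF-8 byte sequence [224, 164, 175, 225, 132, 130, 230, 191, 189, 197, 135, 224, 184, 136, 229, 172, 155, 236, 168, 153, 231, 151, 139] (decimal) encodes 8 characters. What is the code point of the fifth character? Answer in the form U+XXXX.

Offset 0: leading byte 0xE0 = 11100000 → 3-byte char #1 = E0 A4 AF.
Offset 3: leading byte 0xE1 = 11100001 → 3-byte char #2 = E1 84 82.
Offset 6: leading byte 0xE6 = 11100110 → 3-byte char #3 = E6 BF BD.
Offset 9: leading byte 0xC5 = 11000101 → 2-byte char #4 = C5 87.
Offset 11: leading byte 0xE0 = 11100000 → 3-byte char #5 = E0 B8 88.
Leading byte 0xE0 = 11100000 matches 1110xxxx → 3-byte sequence.
Byte 1: 0xE0 = 11100000, payload 0000 (4 bits).
Byte 2: 0xB8 = 10111000 (10xxxxxx ✓), payload 111000.
Byte 3: 0x88 = 10001000 (10xxxxxx ✓), payload 001000.
Concatenate: 0000111000001000 = 0xE08 (16 bits → U+0E08).

U+0E08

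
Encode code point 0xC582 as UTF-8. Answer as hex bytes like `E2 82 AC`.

EC 96 82

U+C582 = 0xC582 = 50562 decimal. In range U+0800–U+FFFF → 3-byte form: 1110xxxx 10xxxxxx 10xxxxxx.
Binary (16 bits): 1100010110000010.
Split 4+6+6: 1100 | 010110 | 000010.
Byte 1: 11101100 = 0xEC.
Byte 2: 10010110 = 0x96.
Byte 3: 10000010 = 0x82.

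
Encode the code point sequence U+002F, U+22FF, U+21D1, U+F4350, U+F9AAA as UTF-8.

U+002F: 1-byte form → 2F.
U+22FF: 3-byte form → E2 8B BF.
U+21D1: 3-byte form → E2 87 91.
U+F4350: 4-byte form → F3 B4 8D 90.
U+F9AAA: 4-byte form → F3 B9 AA AA.
Concatenated (15 bytes): 2F E2 8B BF E2 87 91 F3 B4 8D 90 F3 B9 AA AA.

2F E2 8B BF E2 87 91 F3 B4 8D 90 F3 B9 AA AA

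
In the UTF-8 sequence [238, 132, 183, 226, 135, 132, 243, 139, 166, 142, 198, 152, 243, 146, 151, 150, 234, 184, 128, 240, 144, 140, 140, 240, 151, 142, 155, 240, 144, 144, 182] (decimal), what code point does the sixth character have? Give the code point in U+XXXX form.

U+AE00

Offset 0: leading byte 0xEE = 11101110 → 3-byte char #1 = EE 84 B7.
Offset 3: leading byte 0xE2 = 11100010 → 3-byte char #2 = E2 87 84.
Offset 6: leading byte 0xF3 = 11110011 → 4-byte char #3 = F3 8B A6 8E.
Offset 10: leading byte 0xC6 = 11000110 → 2-byte char #4 = C6 98.
Offset 12: leading byte 0xF3 = 11110011 → 4-byte char #5 = F3 92 97 96.
Offset 16: leading byte 0xEA = 11101010 → 3-byte char #6 = EA B8 80.
Leading byte 0xEA = 11101010 matches 1110xxxx → 3-byte sequence.
Byte 1: 0xEA = 11101010, payload 1010 (4 bits).
Byte 2: 0xB8 = 10111000 (10xxxxxx ✓), payload 111000.
Byte 3: 0x80 = 10000000 (10xxxxxx ✓), payload 000000.
Concatenate: 1010111000000000 = 0xAE00 (16 bits → U+AE00).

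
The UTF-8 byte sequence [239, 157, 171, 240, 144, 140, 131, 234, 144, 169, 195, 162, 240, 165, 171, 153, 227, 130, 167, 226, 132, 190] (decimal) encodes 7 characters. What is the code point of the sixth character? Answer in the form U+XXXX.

U+30A7

Offset 0: leading byte 0xEF = 11101111 → 3-byte char #1 = EF 9D AB.
Offset 3: leading byte 0xF0 = 11110000 → 4-byte char #2 = F0 90 8C 83.
Offset 7: leading byte 0xEA = 11101010 → 3-byte char #3 = EA 90 A9.
Offset 10: leading byte 0xC3 = 11000011 → 2-byte char #4 = C3 A2.
Offset 12: leading byte 0xF0 = 11110000 → 4-byte char #5 = F0 A5 AB 99.
Offset 16: leading byte 0xE3 = 11100011 → 3-byte char #6 = E3 82 A7.
Leading byte 0xE3 = 11100011 matches 1110xxxx → 3-byte sequence.
Byte 1: 0xE3 = 11100011, payload 0011 (4 bits).
Byte 2: 0x82 = 10000010 (10xxxxxx ✓), payload 000010.
Byte 3: 0xA7 = 10100111 (10xxxxxx ✓), payload 100111.
Concatenate: 0011000010100111 = 0x30A7 (16 bits → U+30A7).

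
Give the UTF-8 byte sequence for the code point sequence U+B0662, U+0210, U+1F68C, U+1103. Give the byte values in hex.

F2 B0 99 A2 C8 90 F0 9F 9A 8C E1 84 83

U+B0662: 4-byte form → F2 B0 99 A2.
U+0210: 2-byte form → C8 90.
U+1F68C: 4-byte form → F0 9F 9A 8C.
U+1103: 3-byte form → E1 84 83.
Concatenated (13 bytes): F2 B0 99 A2 C8 90 F0 9F 9A 8C E1 84 83.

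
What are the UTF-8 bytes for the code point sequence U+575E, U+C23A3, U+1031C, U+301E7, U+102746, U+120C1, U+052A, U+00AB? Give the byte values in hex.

E5 9D 9E F3 82 8E A3 F0 90 8C 9C F0 B0 87 A7 F4 82 9D 86 F0 92 83 81 D4 AA C2 AB

U+575E: 3-byte form → E5 9D 9E.
U+C23A3: 4-byte form → F3 82 8E A3.
U+1031C: 4-byte form → F0 90 8C 9C.
U+301E7: 4-byte form → F0 B0 87 A7.
U+102746: 4-byte form → F4 82 9D 86.
U+120C1: 4-byte form → F0 92 83 81.
U+052A: 2-byte form → D4 AA.
U+00AB: 2-byte form → C2 AB.
Concatenated (27 bytes): E5 9D 9E F3 82 8E A3 F0 90 8C 9C F0 B0 87 A7 F4 82 9D 86 F0 92 83 81 D4 AA C2 AB.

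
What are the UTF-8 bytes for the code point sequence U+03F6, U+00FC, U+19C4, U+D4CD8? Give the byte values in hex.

U+03F6: 2-byte form → CF B6.
U+00FC: 2-byte form → C3 BC.
U+19C4: 3-byte form → E1 A7 84.
U+D4CD8: 4-byte form → F3 94 B3 98.
Concatenated (11 bytes): CF B6 C3 BC E1 A7 84 F3 94 B3 98.

CF B6 C3 BC E1 A7 84 F3 94 B3 98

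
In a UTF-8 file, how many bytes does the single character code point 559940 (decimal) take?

U+88B44 = 0x88B44. UTF-8 uses 1 byte below 0x80, 2 below 0x800, 3 below 0x10000, 4 up to 0x10FFFF. 0x88B44 is in U+10000–U+10FFFF → 4 bytes.

4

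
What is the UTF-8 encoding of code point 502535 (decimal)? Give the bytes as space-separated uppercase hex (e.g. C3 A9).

F1 BA AC 87

U+7AB07 = 0x7AB07 = 502535 decimal. In range U+10000–U+10FFFF → 4-byte form: 11110xxx 10xxxxxx 10xxxxxx 10xxxxxx.
Binary (21 bits): 001111010101100000111.
Split 3+6+6+6: 001 | 111010 | 101100 | 000111.
Byte 1: 11110001 = 0xF1.
Byte 2: 10111010 = 0xBA.
Byte 3: 10101100 = 0xAC.
Byte 4: 10000111 = 0x87.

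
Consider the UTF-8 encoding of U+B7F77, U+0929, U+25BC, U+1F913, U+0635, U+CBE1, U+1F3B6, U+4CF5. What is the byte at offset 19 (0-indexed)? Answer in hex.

U+B7F77 → 4-byte form F2 B7 BD B7 at offsets 0–3.
U+0929 → 3-byte form E0 A4 A9 at offsets 4–6.
U+25BC → 3-byte form E2 96 BC at offsets 7–9.
U+1F913 → 4-byte form F0 9F A4 93 at offsets 10–13.
U+0635 → 2-byte form D8 B5 at offsets 14–15.
U+CBE1 → 3-byte form EC AF A1 at offsets 16–18.
U+1F3B6 → 4-byte form F0 9F 8E B6 at offsets 19–22.
Offset 19 falls in char 7's range; it's byte 1 of F0 9F 8E B6 = 0xF0.

0xF0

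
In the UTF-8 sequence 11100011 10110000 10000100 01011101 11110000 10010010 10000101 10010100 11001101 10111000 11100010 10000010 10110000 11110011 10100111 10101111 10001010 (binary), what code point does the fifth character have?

U+20B0

Offset 0: leading byte 0xE3 = 11100011 → 3-byte char #1 = E3 B0 84.
Offset 3: leading byte 0x5D = 01011101 → 1-byte char #2 = 5D.
Offset 4: leading byte 0xF0 = 11110000 → 4-byte char #3 = F0 92 85 94.
Offset 8: leading byte 0xCD = 11001101 → 2-byte char #4 = CD B8.
Offset 10: leading byte 0xE2 = 11100010 → 3-byte char #5 = E2 82 B0.
Leading byte 0xE2 = 11100010 matches 1110xxxx → 3-byte sequence.
Byte 1: 0xE2 = 11100010, payload 0010 (4 bits).
Byte 2: 0x82 = 10000010 (10xxxxxx ✓), payload 000010.
Byte 3: 0xB0 = 10110000 (10xxxxxx ✓), payload 110000.
Concatenate: 0010000010110000 = 0x20B0 (16 bits → U+20B0).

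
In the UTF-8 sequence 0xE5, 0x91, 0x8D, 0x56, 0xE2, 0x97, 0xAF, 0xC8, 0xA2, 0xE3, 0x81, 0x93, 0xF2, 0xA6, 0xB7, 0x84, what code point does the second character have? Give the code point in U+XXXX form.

U+0056

Offset 0: leading byte 0xE5 = 11100101 → 3-byte char #1 = E5 91 8D.
Offset 3: leading byte 0x56 = 01010110 → 1-byte char #2 = 56.
Leading byte 0x56 = 01010110 matches 0xxxxxxx → 1-byte sequence.
Byte 1: 0x56 = 01010110, payload 1010110 (7 bits).
Concatenate: 1010110 = 0x56 (7 bits → U+0056).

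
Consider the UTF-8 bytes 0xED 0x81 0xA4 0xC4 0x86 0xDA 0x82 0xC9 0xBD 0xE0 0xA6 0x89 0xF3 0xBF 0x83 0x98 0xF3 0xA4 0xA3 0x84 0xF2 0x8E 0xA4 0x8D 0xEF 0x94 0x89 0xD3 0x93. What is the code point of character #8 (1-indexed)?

Offset 0: leading byte 0xED = 11101101 → 3-byte char #1 = ED 81 A4.
Offset 3: leading byte 0xC4 = 11000100 → 2-byte char #2 = C4 86.
Offset 5: leading byte 0xDA = 11011010 → 2-byte char #3 = DA 82.
Offset 7: leading byte 0xC9 = 11001001 → 2-byte char #4 = C9 BD.
Offset 9: leading byte 0xE0 = 11100000 → 3-byte char #5 = E0 A6 89.
Offset 12: leading byte 0xF3 = 11110011 → 4-byte char #6 = F3 BF 83 98.
Offset 16: leading byte 0xF3 = 11110011 → 4-byte char #7 = F3 A4 A3 84.
Offset 20: leading byte 0xF2 = 11110010 → 4-byte char #8 = F2 8E A4 8D.
Leading byte 0xF2 = 11110010 matches 11110xxx → 4-byte sequence.
Byte 1: 0xF2 = 11110010, payload 010 (3 bits).
Byte 2: 0x8E = 10001110 (10xxxxxx ✓), payload 001110.
Byte 3: 0xA4 = 10100100 (10xxxxxx ✓), payload 100100.
Byte 4: 0x8D = 10001101 (10xxxxxx ✓), payload 001101.
Concatenate: 010001110100100001101 = 0x8E90D (21 bits → U+8E90D).

U+8E90D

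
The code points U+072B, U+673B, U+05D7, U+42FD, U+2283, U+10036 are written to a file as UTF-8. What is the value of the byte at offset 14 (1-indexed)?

1-indexed offset 14 is 0-indexed offset 13.
U+072B → 2-byte form DC AB at offsets 0–1.
U+673B → 3-byte form E6 9C BB at offsets 2–4.
U+05D7 → 2-byte form D7 97 at offsets 5–6.
U+42FD → 3-byte form E4 8B BD at offsets 7–9.
U+2283 → 3-byte form E2 8A 83 at offsets 10–12.
U+10036 → 4-byte form F0 90 80 B6 at offsets 13–16.
Offset 13 falls in char 6's range; it's byte 1 of F0 90 80 B6 = 0xF0.

0xF0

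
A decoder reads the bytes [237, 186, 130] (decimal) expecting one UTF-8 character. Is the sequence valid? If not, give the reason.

Structurally a 3-byte sequence; payload = 0xDE82.
But 0xDE82 is in U+D800–U+DFFF, the surrogate range. Surrogates are not Unicode scalar values and are forbidden in UTF-8.

invalid (encodes a surrogate (U+D800–U+DFFF))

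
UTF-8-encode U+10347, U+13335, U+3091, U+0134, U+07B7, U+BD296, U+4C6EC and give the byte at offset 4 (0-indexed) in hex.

0xF0

U+10347 → 4-byte form F0 90 8D 87 at offsets 0–3.
U+13335 → 4-byte form F0 93 8C B5 at offsets 4–7.
Offset 4 falls in char 2's range; it's byte 1 of F0 93 8C B5 = 0xF0.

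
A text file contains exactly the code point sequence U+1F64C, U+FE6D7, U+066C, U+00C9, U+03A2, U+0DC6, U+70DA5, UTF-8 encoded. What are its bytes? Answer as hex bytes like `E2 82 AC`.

U+1F64C: 4-byte form → F0 9F 99 8C.
U+FE6D7: 4-byte form → F3 BE 9B 97.
U+066C: 2-byte form → D9 AC.
U+00C9: 2-byte form → C3 89.
U+03A2: 2-byte form → CE A2.
U+0DC6: 3-byte form → E0 B7 86.
U+70DA5: 4-byte form → F1 B0 B6 A5.
Concatenated (21 bytes): F0 9F 99 8C F3 BE 9B 97 D9 AC C3 89 CE A2 E0 B7 86 F1 B0 B6 A5.

F0 9F 99 8C F3 BE 9B 97 D9 AC C3 89 CE A2 E0 B7 86 F1 B0 B6 A5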